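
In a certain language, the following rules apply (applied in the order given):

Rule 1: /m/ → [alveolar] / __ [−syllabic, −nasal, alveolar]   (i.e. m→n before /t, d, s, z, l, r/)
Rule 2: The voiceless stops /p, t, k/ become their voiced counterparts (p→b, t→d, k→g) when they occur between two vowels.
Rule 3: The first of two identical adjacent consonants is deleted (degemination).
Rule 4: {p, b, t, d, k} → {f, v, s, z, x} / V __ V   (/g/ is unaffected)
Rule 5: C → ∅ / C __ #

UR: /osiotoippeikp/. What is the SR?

osiozoifeik

Rule 1 (nasal place assimilation): no segment meets the environment; /osiotoippeikp/ is unchanged.
Rule 2 (intervocalic voicing): /t/ is a voiceless stop between vowels /o/ and /o/, so it voices to [d]. /osiotoippeikp/ → osiodoippeikp.
Rule 3 (degemination): /pp/ is a geminate; the first /p/ deletes. /osiodoippeikp/ → osiodoipeikp.
Rule 4 (intervocalic spirantization): /d/ is a stop between vowels /o/ and /o/, so it spirantizes to the fricative [z]. /p/ is a stop between vowels /i/ and /e/, so it spirantizes to the fricative [f]. /osiodoipeikp/ → osiozoifeikp.
Rule 5 (final cluster simplification): /p/ is the second consonant of a word-final cluster /kp/, so it deletes. /osiozoifeikp/ → osiozoifeik.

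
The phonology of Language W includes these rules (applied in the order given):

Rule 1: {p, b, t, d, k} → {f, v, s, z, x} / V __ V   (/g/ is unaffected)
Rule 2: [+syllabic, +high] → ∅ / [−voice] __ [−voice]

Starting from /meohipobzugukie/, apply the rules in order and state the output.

Rule 1 (intervocalic spirantization): /p/ is a stop between vowels /i/ and /o/, so it spirantizes to the fricative [f]. /k/ is a stop between vowels /u/ and /i/, so it spirantizes to the fricative [x]. /meohipobzugukie/ → meohifobzuguxie.
Rule 2 (high vowel syncope): /i/ is a high vowel flanked by voiceless consonants /h/ and /f/, so it deletes. /meohifobzuguxie/ → meohfobzuguxie.

meohfobzuguxie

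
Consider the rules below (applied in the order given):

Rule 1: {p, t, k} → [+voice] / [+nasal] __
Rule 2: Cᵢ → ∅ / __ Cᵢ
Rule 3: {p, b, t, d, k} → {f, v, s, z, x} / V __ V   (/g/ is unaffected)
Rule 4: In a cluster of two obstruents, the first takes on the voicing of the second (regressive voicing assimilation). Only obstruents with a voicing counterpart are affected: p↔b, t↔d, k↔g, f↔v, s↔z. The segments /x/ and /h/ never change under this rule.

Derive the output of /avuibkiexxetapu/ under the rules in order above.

avuipkiexesafu

Rule 1 (post-nasal voicing): no segment meets the environment; /avuibkiexxetapu/ is unchanged.
Rule 2 (degemination): /xx/ is a geminate; the first /x/ deletes. /avuibkiexxetapu/ → avuibkiexetapu.
Rule 3 (intervocalic spirantization): /t/ is a stop between vowels /e/ and /a/, so it spirantizes to the fricative [s]. /p/ is a stop between vowels /a/ and /u/, so it spirantizes to the fricative [f]. /avuibkiexetapu/ → avuibkiexesafu.
Rule 4 (regressive voicing assimilation): /b/ precedes the voiceless obstruent /k/, so it devoices to [p] by assimilation. /avuibkiexesafu/ → avuipkiexesafu.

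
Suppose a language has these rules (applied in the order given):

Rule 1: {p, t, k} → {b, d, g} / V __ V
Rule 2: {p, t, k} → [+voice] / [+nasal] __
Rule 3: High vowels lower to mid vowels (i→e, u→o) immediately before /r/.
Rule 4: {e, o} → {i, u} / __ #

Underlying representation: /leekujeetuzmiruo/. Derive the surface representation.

leegujeeduzmeruu

Rule 1 (intervocalic voicing): /k/ is a voiceless stop between vowels /e/ and /u/, so it voices to [g]. /t/ is a voiceless stop between vowels /e/ and /u/, so it voices to [d]. /leekujeetuzmiruo/ → leegujeeduzmiruo.
Rule 2 (post-nasal voicing): no segment meets the environment; /leegujeeduzmiruo/ is unchanged.
Rule 3 (pre-rhotic lowering): /i/ is a high vowel immediately before /r/, so it lowers to [e]. /leegujeeduzmiruo/ → leegujeeduzmeruo.
Rule 4 (final vowel raising): /o/ is a mid vowel in word-final position, so it raises to [u]. /leegujeeduzmeruo/ → leegujeeduzmeruu.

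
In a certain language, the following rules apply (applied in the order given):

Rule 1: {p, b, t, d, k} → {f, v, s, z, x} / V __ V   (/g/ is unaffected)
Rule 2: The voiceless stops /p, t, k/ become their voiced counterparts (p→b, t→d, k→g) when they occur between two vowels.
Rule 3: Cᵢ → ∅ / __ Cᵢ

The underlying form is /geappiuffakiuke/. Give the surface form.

geapiufaxiuxe

Rule 1 (intervocalic spirantization): /k/ is a stop between vowels /a/ and /i/, so it spirantizes to the fricative [x]. /k/ is a stop between vowels /u/ and /e/, so it spirantizes to the fricative [x]. /geappiuffakiuke/ → geappiuffaxiuxe.
Rule 2 (intervocalic voicing): no segment meets the environment; /geappiuffaxiuxe/ is unchanged.
Rule 3 (degemination): /pp/ is a geminate; the first /p/ deletes. /ff/ is a geminate; the first /f/ deletes. /geappiuffaxiuxe/ → geapiufaxiuxe.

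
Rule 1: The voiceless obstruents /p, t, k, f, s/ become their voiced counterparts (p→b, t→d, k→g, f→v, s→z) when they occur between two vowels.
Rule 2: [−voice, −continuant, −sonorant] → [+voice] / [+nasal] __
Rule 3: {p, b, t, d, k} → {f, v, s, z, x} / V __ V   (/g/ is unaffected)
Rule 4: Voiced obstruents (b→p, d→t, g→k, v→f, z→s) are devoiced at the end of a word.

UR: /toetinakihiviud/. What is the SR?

toezinagihiviut

Rule 1 (intervocalic voicing): /t/ is a voiceless obstruent between vowels /e/ and /i/, so it voices to [d]. /k/ is a voiceless obstruent between vowels /a/ and /i/, so it voices to [g]. /toetinakihiviud/ → toedinagihiviud.
Rule 2 (post-nasal voicing): no segment meets the environment; /toedinagihiviud/ is unchanged.
Rule 3 (intervocalic spirantization): /d/ is a stop between vowels /e/ and /i/, so it spirantizes to the fricative [z]. /toedinagihiviud/ → toezinagihiviud.
Rule 4 (final devoicing): /d/ is a voiced obstruent in word-final position, so it devoices to [t]. /toezinagihiviud/ → toezinagihiviut.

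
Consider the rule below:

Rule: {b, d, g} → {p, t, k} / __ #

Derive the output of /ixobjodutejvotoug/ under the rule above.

/g/ is a voiced stop in word-final position, so it devoices to [k].
Surface form: [ixobjodutejvotouk].

ixobjodutejvotouk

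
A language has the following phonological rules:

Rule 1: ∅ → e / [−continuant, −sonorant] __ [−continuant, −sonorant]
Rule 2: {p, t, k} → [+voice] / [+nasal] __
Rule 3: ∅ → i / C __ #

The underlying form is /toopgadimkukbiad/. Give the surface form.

Rule 1 (stop-cluster e-epenthesis): /p/ and /g/ form a stop–stop cluster, so [e] is inserted between them. /k/ and /b/ form a stop–stop cluster, so [e] is inserted between them. /toopgadimkukbiad/ → toopegadimkukebiad.
Rule 2 (post-nasal voicing): /k/ is a voiceless stop immediately after the nasal /m/, so it voices to [g]. /toopegadimkukebiad/ → toopegadimgukebiad.
Rule 3 (final i-epenthesis): the form ends in the consonant /d/, so [i] is inserted word-finally. /toopegadimgukebiad/ → toopegadimgukebiadi.

toopegadimgukebiadi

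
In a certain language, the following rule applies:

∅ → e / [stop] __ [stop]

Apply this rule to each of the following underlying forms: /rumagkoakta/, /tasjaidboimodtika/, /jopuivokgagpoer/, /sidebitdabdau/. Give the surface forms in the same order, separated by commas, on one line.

rumagekoaketa, tasjaideboimodetika, jopuivokegagepoer, sidebitedabedau

/rumagkoakta/: /g/ and /k/ form a stop–stop cluster, so [e] is inserted between them. /k/ and /t/ form a stop–stop cluster, so [e] is inserted between them. → [rumagekoaketa].
/tasjaidboimodtika/: /d/ and /b/ form a stop–stop cluster, so [e] is inserted between them. /d/ and /t/ form a stop–stop cluster, so [e] is inserted between them. → [tasjaideboimodetika].
/jopuivokgagpoer/: /k/ and /g/ form a stop–stop cluster, so [e] is inserted between them. /g/ and /p/ form a stop–stop cluster, so [e] is inserted between them. → [jopuivokegagepoer].
/sidebitdabdau/: /t/ and /d/ form a stop–stop cluster, so [e] is inserted between them. /b/ and /d/ form a stop–stop cluster, so [e] is inserted between them. → [sidebitedabedau].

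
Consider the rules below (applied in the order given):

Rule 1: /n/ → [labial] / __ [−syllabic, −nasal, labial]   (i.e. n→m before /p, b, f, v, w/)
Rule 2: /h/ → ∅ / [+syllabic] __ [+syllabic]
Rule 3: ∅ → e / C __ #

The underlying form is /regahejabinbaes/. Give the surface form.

regaejabimbaese

Rule 1 (nasal place assimilation): /n/ precedes the labial consonant /b/, so it assimilates in place to [m]. /regahejabinbaes/ → regahejabimbaes.
Rule 2 (intervocalic h-deletion): /h/ occurs between vowels /a/ and /e/, so it deletes. /regahejabimbaes/ → regaejabimbaes.
Rule 3 (final e-epenthesis): the form ends in the consonant /s/, so [e] is inserted word-finally. /regaejabimbaes/ → regaejabimbaese.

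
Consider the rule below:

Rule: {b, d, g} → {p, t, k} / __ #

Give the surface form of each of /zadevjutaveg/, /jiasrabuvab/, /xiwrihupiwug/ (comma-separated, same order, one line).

zadevjutavek, jiasrabuvap, xiwrihupiwuk

/zadevjutaveg/: /g/ is a voiced stop in word-final position, so it devoices to [k]. → [zadevjutavek].
/jiasrabuvab/: /b/ is a voiced stop in word-final position, so it devoices to [p]. → [jiasrabuvap].
/xiwrihupiwug/: /g/ is a voiced stop in word-final position, so it devoices to [k]. → [xiwrihupiwuk].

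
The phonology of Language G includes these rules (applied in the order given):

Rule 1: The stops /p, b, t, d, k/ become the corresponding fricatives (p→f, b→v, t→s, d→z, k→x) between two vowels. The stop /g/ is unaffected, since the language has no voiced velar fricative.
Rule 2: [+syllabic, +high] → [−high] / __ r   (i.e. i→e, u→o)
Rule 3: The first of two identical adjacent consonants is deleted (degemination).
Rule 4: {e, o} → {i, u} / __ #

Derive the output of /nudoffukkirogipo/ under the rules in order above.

nuzofukerogifu

Rule 1 (intervocalic spirantization): /d/ is a stop between vowels /u/ and /o/, so it spirantizes to the fricative [z]. /p/ is a stop between vowels /i/ and /o/, so it spirantizes to the fricative [f]. /nudoffukkirogipo/ → nuzoffukkirogifo.
Rule 2 (pre-rhotic lowering): /i/ is a high vowel immediately before /r/, so it lowers to [e]. /nuzoffukkirogifo/ → nuzoffukkerogifo.
Rule 3 (degemination): /ff/ is a geminate; the first /f/ deletes. /kk/ is a geminate; the first /k/ deletes. /nuzoffukkerogifo/ → nuzofukerogifo.
Rule 4 (final vowel raising): /o/ is a mid vowel in word-final position, so it raises to [u]. /nuzofukerogifo/ → nuzofukerogifu.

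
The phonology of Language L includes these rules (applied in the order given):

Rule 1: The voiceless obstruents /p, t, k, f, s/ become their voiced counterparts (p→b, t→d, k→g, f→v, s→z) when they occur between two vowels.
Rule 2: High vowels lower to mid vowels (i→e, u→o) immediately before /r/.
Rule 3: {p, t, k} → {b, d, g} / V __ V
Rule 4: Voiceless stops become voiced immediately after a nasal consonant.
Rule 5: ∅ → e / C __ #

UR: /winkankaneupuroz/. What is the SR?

winganganeuboroze

Rule 1 (intervocalic voicing): /p/ is a voiceless obstruent between vowels /u/ and /u/, so it voices to [b]. /winkankaneupuroz/ → winkankaneuburoz.
Rule 2 (pre-rhotic lowering): /u/ is a high vowel immediately before /r/, so it lowers to [o]. /winkankaneuburoz/ → winkankaneuboroz.
Rule 3 (intervocalic voicing): no segment meets the environment; /winkankaneuboroz/ is unchanged.
Rule 4 (post-nasal voicing): /k/ is a voiceless stop immediately after the nasal /n/, so it voices to [g]. /k/ is a voiceless stop immediately after the nasal /n/, so it voices to [g]. /winkankaneuboroz/ → winganganeuboroz.
Rule 5 (final e-epenthesis): the form ends in the consonant /z/, so [e] is inserted word-finally. /winganganeuboroz/ → winganganeuboroze.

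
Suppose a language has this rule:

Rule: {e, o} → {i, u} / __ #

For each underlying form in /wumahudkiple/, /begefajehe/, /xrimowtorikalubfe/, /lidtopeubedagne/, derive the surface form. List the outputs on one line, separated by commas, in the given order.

wumahudkipli, begefajehi, xrimowtorikalubfi, lidtopeubedagni

/wumahudkiple/: /e/ is a mid vowel in word-final position, so it raises to [i]. → [wumahudkipli].
/begefajehe/: /e/ is a mid vowel in word-final position, so it raises to [i]. → [begefajehi].
/xrimowtorikalubfe/: /e/ is a mid vowel in word-final position, so it raises to [i]. → [xrimowtorikalubfi].
/lidtopeubedagne/: /e/ is a mid vowel in word-final position, so it raises to [i]. → [lidtopeubedagni].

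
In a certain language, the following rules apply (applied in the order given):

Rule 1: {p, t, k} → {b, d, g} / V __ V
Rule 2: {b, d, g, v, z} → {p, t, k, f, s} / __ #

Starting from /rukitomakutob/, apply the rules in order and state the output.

Rule 1 (intervocalic voicing): /k/ is a voiceless stop between vowels /u/ and /i/, so it voices to [g]. /t/ is a voiceless stop between vowels /i/ and /o/, so it voices to [d]. /k/ is a voiceless stop between vowels /a/ and /u/, so it voices to [g]. /t/ is a voiceless stop between vowels /u/ and /o/, so it voices to [d]. /rukitomakutob/ → rugidomagudob.
Rule 2 (final devoicing): /b/ is a voiced obstruent in word-final position, so it devoices to [p]. /rugidomagudob/ → rugidomagudop.

rugidomagudop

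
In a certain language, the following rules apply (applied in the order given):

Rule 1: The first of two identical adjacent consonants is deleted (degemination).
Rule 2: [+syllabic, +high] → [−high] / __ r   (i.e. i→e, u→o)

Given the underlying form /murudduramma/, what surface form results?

morudorama

Rule 1 (degemination): /dd/ is a geminate; the first /d/ deletes. /mm/ is a geminate; the first /m/ deletes. /murudduramma/ → murudurama.
Rule 2 (pre-rhotic lowering): /u/ is a high vowel immediately before /r/, so it lowers to [o]. /u/ is a high vowel immediately before /r/, so it lowers to [o]. /murudurama/ → morudorama.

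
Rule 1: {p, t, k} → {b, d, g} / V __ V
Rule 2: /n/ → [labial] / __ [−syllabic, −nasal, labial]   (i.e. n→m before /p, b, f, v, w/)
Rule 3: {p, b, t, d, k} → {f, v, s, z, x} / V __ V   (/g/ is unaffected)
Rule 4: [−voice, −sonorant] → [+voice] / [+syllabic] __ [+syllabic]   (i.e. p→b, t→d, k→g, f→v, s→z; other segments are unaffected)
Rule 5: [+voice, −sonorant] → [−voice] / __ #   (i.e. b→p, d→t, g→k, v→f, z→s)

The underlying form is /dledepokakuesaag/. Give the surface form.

dlezevogaguezaak

Rule 1 (intervocalic voicing): /p/ is a voiceless stop between vowels /e/ and /o/, so it voices to [b]. /k/ is a voiceless stop between vowels /o/ and /a/, so it voices to [g]. /k/ is a voiceless stop between vowels /a/ and /u/, so it voices to [g]. /dledepokakuesaag/ → dledebogaguesaag.
Rule 2 (nasal place assimilation): no segment meets the environment; /dledebogaguesaag/ is unchanged.
Rule 3 (intervocalic spirantization): /d/ is a stop between vowels /e/ and /e/, so it spirantizes to the fricative [z]. /b/ is a stop between vowels /e/ and /o/, so it spirantizes to the fricative [v]. /dledebogaguesaag/ → dlezevogaguesaag.
Rule 4 (intervocalic voicing): /s/ is a voiceless obstruent between vowels /e/ and /a/, so it voices to [z]. /dlezevogaguesaag/ → dlezevogaguezaag.
Rule 5 (final devoicing): /g/ is a voiced obstruent in word-final position, so it devoices to [k]. /dlezevogaguezaag/ → dlezevogaguezaak.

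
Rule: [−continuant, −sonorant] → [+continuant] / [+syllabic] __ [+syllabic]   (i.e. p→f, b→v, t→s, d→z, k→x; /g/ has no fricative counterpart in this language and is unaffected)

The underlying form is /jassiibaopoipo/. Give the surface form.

/b/ is a stop between vowels /i/ and /a/, so it spirantizes to the fricative [v].
/p/ is a stop between vowels /o/ and /o/, so it spirantizes to the fricative [f].
/p/ is a stop between vowels /i/ and /o/, so it spirantizes to the fricative [f].
Surface form: [jassiivaofoifo].

jassiivaofoifo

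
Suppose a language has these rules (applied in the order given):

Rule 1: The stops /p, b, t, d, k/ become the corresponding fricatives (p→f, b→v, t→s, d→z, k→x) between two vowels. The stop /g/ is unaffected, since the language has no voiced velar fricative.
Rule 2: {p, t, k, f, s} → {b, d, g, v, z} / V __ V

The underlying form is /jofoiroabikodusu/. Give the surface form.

Rule 1 (intervocalic spirantization): /b/ is a stop between vowels /a/ and /i/, so it spirantizes to the fricative [v]. /k/ is a stop between vowels /i/ and /o/, so it spirantizes to the fricative [x]. /d/ is a stop between vowels /o/ and /u/, so it spirantizes to the fricative [z]. /jofoiroabikodusu/ → jofoiroavixozusu.
Rule 2 (intervocalic voicing): /f/ is a voiceless obstruent between vowels /o/ and /o/, so it voices to [v]. /s/ is a voiceless obstruent between vowels /u/ and /u/, so it voices to [z]. /jofoiroavixozusu/ → jovoiroavixozuzu.

jovoiroavixozuzu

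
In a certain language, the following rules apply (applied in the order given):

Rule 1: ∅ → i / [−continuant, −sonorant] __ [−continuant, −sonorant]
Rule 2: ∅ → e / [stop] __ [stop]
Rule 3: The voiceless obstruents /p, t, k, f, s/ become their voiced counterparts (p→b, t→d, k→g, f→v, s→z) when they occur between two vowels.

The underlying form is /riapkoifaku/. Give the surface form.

riabigoivagu

Rule 1 (stop-cluster i-epenthesis): /p/ and /k/ form a stop–stop cluster, so [i] is inserted between them. /riapkoifaku/ → riapikoifaku.
Rule 2 (stop-cluster e-epenthesis): no segment meets the environment; /riapikoifaku/ is unchanged.
Rule 3 (intervocalic voicing): /p/ is a voiceless obstruent between vowels /a/ and /i/, so it voices to [b]. /k/ is a voiceless obstruent between vowels /i/ and /o/, so it voices to [g]. /f/ is a voiceless obstruent between vowels /i/ and /a/, so it voices to [v]. /k/ is a voiceless obstruent between vowels /a/ and /u/, so it voices to [g]. /riapikoifaku/ → riabigoivagu.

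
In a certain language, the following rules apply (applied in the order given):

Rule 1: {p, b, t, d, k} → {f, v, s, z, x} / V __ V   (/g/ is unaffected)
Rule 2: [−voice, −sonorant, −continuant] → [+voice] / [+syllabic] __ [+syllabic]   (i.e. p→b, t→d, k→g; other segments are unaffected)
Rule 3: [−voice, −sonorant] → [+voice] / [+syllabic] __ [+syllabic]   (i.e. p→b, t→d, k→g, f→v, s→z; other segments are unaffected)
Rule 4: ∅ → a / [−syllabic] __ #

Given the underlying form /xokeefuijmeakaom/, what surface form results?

Rule 1 (intervocalic spirantization): /k/ is a stop between vowels /o/ and /e/, so it spirantizes to the fricative [x]. /k/ is a stop between vowels /a/ and /a/, so it spirantizes to the fricative [x]. /xokeefuijmeakaom/ → xoxeefuijmeaxaom.
Rule 2 (intervocalic voicing): no segment meets the environment; /xoxeefuijmeaxaom/ is unchanged.
Rule 3 (intervocalic voicing): /f/ is a voiceless obstruent between vowels /e/ and /u/, so it voices to [v]. /xoxeefuijmeaxaom/ → xoxeevuijmeaxaom.
Rule 4 (final a-epenthesis): the form ends in the consonant /m/, so [a] is inserted word-finally. /xoxeevuijmeaxaom/ → xoxeevuijmeaxaoma.

xoxeevuijmeaxaoma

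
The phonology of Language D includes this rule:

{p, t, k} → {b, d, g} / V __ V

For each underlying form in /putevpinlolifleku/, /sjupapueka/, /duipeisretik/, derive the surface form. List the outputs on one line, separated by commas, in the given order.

/putevpinlolifleku/: /t/ is a voiceless stop between vowels /u/ and /e/, so it voices to [d]. /k/ is a voiceless stop between vowels /e/ and /u/, so it voices to [g]. → [pudevpinloliflegu].
/sjupapueka/: /p/ is a voiceless stop between vowels /u/ and /a/, so it voices to [b]. /p/ is a voiceless stop between vowels /a/ and /u/, so it voices to [b]. /k/ is a voiceless stop between vowels /e/ and /a/, so it voices to [g]. → [sjubabuega].
/duipeisretik/: /p/ is a voiceless stop between vowels /i/ and /e/, so it voices to [b]. /t/ is a voiceless stop between vowels /e/ and /i/, so it voices to [d]. → [duibeisredik].

pudevpinloliflegu, sjubabuega, duibeisredik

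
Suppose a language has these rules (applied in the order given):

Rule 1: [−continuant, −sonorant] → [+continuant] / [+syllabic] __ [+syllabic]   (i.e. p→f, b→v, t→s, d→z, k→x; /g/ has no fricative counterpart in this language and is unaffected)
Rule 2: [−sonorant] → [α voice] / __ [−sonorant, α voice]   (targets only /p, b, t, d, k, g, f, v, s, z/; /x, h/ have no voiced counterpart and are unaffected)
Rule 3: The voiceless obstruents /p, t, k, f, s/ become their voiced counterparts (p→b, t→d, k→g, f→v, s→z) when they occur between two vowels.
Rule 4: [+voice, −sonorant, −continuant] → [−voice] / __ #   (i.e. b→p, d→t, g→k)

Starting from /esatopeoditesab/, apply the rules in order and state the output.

ezazoveozizezap

Rule 1 (intervocalic spirantization): /t/ is a stop between vowels /a/ and /o/, so it spirantizes to the fricative [s]. /p/ is a stop between vowels /o/ and /e/, so it spirantizes to the fricative [f]. /d/ is a stop between vowels /o/ and /i/, so it spirantizes to the fricative [z]. /t/ is a stop between vowels /i/ and /e/, so it spirantizes to the fricative [s]. /esatopeoditesab/ → esasofeozisesab.
Rule 2 (regressive voicing assimilation): no segment meets the environment; /esasofeozisesab/ is unchanged.
Rule 3 (intervocalic voicing): /s/ is a voiceless obstruent between vowels /e/ and /a/, so it voices to [z]. /s/ is a voiceless obstruent between vowels /a/ and /o/, so it voices to [z]. /f/ is a voiceless obstruent between vowels /o/ and /e/, so it voices to [v]. /s/ is a voiceless obstruent between vowels /i/ and /e/, so it voices to [z]. /s/ is a voiceless obstruent between vowels /e/ and /a/, so it voices to [z]. /esasofeozisesab/ → ezazoveozizezab.
Rule 4 (final devoicing): /b/ is a voiced stop in word-final position, so it devoices to [p]. /ezazoveozizezab/ → ezazoveozizezap.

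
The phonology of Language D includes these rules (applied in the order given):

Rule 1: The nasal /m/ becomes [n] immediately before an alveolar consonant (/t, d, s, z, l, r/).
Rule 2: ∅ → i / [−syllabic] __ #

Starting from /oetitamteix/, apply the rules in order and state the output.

Rule 1 (nasal place assimilation): /m/ precedes the alveolar consonant /t/, so it assimilates in place to [n]. /oetitamteix/ → oetitanteix.
Rule 2 (final i-epenthesis): the form ends in the consonant /x/, so [i] is inserted word-finally. /oetitanteix/ → oetitanteixi.

oetitanteixi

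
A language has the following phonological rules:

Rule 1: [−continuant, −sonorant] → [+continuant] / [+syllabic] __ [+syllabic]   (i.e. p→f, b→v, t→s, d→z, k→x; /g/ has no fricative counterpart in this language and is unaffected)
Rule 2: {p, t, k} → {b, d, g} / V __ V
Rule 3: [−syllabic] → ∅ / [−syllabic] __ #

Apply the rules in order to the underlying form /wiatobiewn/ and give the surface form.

Rule 1 (intervocalic spirantization): /t/ is a stop between vowels /a/ and /o/, so it spirantizes to the fricative [s]. /b/ is a stop between vowels /o/ and /i/, so it spirantizes to the fricative [v]. /wiatobiewn/ → wiasoviewn.
Rule 2 (intervocalic voicing): no segment meets the environment; /wiasoviewn/ is unchanged.
Rule 3 (final cluster simplification): /n/ is the second consonant of a word-final cluster /wn/, so it deletes. /wiasoviewn/ → wiasoview.

wiasoview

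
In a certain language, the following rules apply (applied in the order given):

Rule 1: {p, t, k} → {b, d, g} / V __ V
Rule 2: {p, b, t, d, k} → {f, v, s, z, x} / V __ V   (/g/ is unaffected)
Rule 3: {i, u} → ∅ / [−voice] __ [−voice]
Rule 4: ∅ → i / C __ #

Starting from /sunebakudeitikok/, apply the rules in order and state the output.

Rule 1 (intervocalic voicing): /k/ is a voiceless stop between vowels /a/ and /u/, so it voices to [g]. /t/ is a voiceless stop between vowels /i/ and /i/, so it voices to [d]. /k/ is a voiceless stop between vowels /i/ and /o/, so it voices to [g]. /sunebakudeitikok/ → sunebagudeidigok.
Rule 2 (intervocalic spirantization): /b/ is a stop between vowels /e/ and /a/, so it spirantizes to the fricative [v]. /d/ is a stop between vowels /u/ and /e/, so it spirantizes to the fricative [z]. /d/ is a stop between vowels /i/ and /i/, so it spirantizes to the fricative [z]. /sunebagudeidigok/ → sunevaguzeizigok.
Rule 3 (high vowel syncope): no segment meets the environment; /sunevaguzeizigok/ is unchanged.
Rule 4 (final i-epenthesis): the form ends in the consonant /k/, so [i] is inserted word-finally. /sunevaguzeizigok/ → sunevaguzeizigoki.

sunevaguzeizigoki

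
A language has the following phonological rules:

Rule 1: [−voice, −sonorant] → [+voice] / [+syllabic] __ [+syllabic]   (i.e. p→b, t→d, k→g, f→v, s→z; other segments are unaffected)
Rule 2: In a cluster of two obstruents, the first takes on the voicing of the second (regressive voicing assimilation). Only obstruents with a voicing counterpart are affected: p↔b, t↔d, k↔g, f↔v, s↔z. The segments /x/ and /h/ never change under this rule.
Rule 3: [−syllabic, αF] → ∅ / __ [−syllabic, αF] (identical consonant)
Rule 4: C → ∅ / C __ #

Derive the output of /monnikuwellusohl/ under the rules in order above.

moniguweluzoh

Rule 1 (intervocalic voicing): /k/ is a voiceless obstruent between vowels /i/ and /u/, so it voices to [g]. /s/ is a voiceless obstruent between vowels /u/ and /o/, so it voices to [z]. /monnikuwellusohl/ → monniguwelluzohl.
Rule 2 (regressive voicing assimilation): no segment meets the environment; /monniguwelluzohl/ is unchanged.
Rule 3 (degemination): /nn/ is a geminate; the first /n/ deletes. /ll/ is a geminate; the first /l/ deletes. /monniguwelluzohl/ → moniguweluzohl.
Rule 4 (final cluster simplification): /l/ is the second consonant of a word-final cluster /hl/, so it deletes. /moniguweluzohl/ → moniguweluzoh.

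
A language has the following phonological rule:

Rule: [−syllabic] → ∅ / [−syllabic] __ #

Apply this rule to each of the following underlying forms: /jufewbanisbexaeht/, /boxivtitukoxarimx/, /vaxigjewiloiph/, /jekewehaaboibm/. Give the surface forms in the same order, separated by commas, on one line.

/jufewbanisbexaeht/: /t/ is the second consonant of a word-final cluster /ht/, so it deletes. → [jufewbanisbexaeh].
/boxivtitukoxarimx/: /x/ is the second consonant of a word-final cluster /mx/, so it deletes. → [boxivtitukoxarim].
/vaxigjewiloiph/: /h/ is the second consonant of a word-final cluster /ph/, so it deletes. → [vaxigjewiloip].
/jekewehaaboibm/: /m/ is the second consonant of a word-final cluster /bm/, so it deletes. → [jekewehaaboib].

jufewbanisbexaeh, boxivtitukoxarim, vaxigjewiloip, jekewehaaboib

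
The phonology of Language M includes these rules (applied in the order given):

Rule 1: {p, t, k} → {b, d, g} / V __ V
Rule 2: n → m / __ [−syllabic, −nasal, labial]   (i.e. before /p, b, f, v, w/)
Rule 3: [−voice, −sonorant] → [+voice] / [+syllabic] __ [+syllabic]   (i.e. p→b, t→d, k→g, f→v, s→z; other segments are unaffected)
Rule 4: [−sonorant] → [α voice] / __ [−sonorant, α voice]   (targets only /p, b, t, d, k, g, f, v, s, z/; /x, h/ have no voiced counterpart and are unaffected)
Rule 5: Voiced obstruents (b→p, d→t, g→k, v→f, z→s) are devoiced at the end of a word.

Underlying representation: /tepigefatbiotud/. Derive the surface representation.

Rule 1 (intervocalic voicing): /p/ is a voiceless stop between vowels /e/ and /i/, so it voices to [b]. /t/ is a voiceless stop between vowels /o/ and /u/, so it voices to [d]. /tepigefatbiotud/ → tebigefatbiodud.
Rule 2 (nasal place assimilation): no segment meets the environment; /tebigefatbiodud/ is unchanged.
Rule 3 (intervocalic voicing): /f/ is a voiceless obstruent between vowels /e/ and /a/, so it voices to [v]. /tebigefatbiodud/ → tebigevatbiodud.
Rule 4 (regressive voicing assimilation): /t/ precedes the voiced obstruent /b/, so it voices to [d] by assimilation. /tebigevatbiodud/ → tebigevadbiodud.
Rule 5 (final devoicing): /d/ is a voiced obstruent in word-final position, so it devoices to [t]. /tebigevadbiodud/ → tebigevadbiodut.

tebigevadbiodut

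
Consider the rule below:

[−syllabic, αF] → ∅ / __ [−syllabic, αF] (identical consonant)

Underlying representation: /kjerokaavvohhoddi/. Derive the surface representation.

/vv/ is a geminate; the first /v/ deletes.
/hh/ is a geminate; the first /h/ deletes.
/dd/ is a geminate; the first /d/ deletes.
The other instances of /k/, /j/, /r/, /v/, /h/, /d/ do not occur in the required environment and remain unchanged.
Surface form: [kjerokaavohodi].

kjerokaavohodi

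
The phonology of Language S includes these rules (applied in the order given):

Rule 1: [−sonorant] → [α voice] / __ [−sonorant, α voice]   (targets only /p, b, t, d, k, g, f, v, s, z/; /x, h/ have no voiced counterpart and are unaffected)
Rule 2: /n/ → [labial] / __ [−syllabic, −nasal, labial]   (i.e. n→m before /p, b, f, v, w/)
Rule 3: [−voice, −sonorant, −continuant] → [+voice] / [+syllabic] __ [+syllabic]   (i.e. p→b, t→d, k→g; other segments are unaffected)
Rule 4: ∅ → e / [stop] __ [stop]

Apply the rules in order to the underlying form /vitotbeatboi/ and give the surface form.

Rule 1 (regressive voicing assimilation): /t/ precedes the voiced obstruent /b/, so it voices to [d] by assimilation. /t/ precedes the voiced obstruent /b/, so it voices to [d] by assimilation. /vitotbeatboi/ → vitodbeadboi.
Rule 2 (nasal place assimilation): no segment meets the environment; /vitodbeadboi/ is unchanged.
Rule 3 (intervocalic voicing): /t/ is a voiceless stop between vowels /i/ and /o/, so it voices to [d]. /vitodbeadboi/ → vidodbeadboi.
Rule 4 (stop-cluster e-epenthesis): /d/ and /b/ form a stop–stop cluster, so [e] is inserted between them. /d/ and /b/ form a stop–stop cluster, so [e] is inserted between them. /vidodbeadboi/ → vidodebeadeboi.

vidodebeadeboi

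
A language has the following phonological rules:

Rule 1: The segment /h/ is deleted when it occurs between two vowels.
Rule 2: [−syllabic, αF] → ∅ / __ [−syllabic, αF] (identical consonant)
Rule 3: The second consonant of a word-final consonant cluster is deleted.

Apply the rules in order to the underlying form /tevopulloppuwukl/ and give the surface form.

tevopulopuwuk

Rule 1 (intervocalic h-deletion): no segment meets the environment; /tevopulloppuwukl/ is unchanged.
Rule 2 (degemination): /ll/ is a geminate; the first /l/ deletes. /pp/ is a geminate; the first /p/ deletes. /tevopulloppuwukl/ → tevopulopuwukl.
Rule 3 (final cluster simplification): /l/ is the second consonant of a word-final cluster /kl/, so it deletes. /tevopulopuwukl/ → tevopulopuwuk.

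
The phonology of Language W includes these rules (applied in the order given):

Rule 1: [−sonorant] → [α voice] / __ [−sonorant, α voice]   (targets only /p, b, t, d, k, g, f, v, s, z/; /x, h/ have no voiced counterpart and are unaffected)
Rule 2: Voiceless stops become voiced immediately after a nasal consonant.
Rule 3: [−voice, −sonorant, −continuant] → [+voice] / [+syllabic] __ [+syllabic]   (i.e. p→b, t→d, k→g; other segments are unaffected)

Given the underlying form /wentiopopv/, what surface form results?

wendiobobv

Rule 1 (regressive voicing assimilation): /p/ precedes the voiced obstruent /v/, so it voices to [b] by assimilation. /wentiopopv/ → wentiopobv.
Rule 2 (post-nasal voicing): /t/ is a voiceless stop immediately after the nasal /n/, so it voices to [d]. /wentiopobv/ → wendiopobv.
Rule 3 (intervocalic voicing): /p/ is a voiceless stop between vowels /o/ and /o/, so it voices to [b]. /wendiopobv/ → wendiobobv.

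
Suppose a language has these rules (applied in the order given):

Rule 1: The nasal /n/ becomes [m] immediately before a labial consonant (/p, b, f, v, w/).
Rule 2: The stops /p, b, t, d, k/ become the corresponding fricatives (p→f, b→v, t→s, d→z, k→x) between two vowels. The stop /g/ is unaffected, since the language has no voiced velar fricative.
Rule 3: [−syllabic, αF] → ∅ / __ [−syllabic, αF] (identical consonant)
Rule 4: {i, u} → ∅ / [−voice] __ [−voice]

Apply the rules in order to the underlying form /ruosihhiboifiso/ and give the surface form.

Rule 1 (nasal place assimilation): no segment meets the environment; /ruosihhiboifiso/ is unchanged.
Rule 2 (intervocalic spirantization): /b/ is a stop between vowels /i/ and /o/, so it spirantizes to the fricative [v]. /ruosihhiboifiso/ → ruosihhivoifiso.
Rule 3 (degemination): /hh/ is a geminate; the first /h/ deletes. /ruosihhivoifiso/ → ruosihivoifiso.
Rule 4 (high vowel syncope): /i/ is a high vowel flanked by voiceless consonants /s/ and /h/, so it deletes. /i/ is a high vowel flanked by voiceless consonants /f/ and /s/, so it deletes. /ruosihivoifiso/ → ruoshivoifso.

ruoshivoifso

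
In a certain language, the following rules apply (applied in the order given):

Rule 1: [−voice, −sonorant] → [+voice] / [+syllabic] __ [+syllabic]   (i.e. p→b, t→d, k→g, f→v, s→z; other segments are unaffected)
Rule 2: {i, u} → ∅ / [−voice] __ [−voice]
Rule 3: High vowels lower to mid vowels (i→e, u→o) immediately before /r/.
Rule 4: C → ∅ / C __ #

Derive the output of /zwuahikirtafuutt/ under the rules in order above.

Rule 1 (intervocalic voicing): /k/ is a voiceless obstruent between vowels /i/ and /i/, so it voices to [g]. /f/ is a voiceless obstruent between vowels /a/ and /u/, so it voices to [v]. /zwuahikirtafuutt/ → zwuahigirtavuutt.
Rule 2 (high vowel syncope): no segment meets the environment; /zwuahigirtavuutt/ is unchanged.
Rule 3 (pre-rhotic lowering): /i/ is a high vowel immediately before /r/, so it lowers to [e]. /zwuahigirtavuutt/ → zwuahigertavuutt.
Rule 4 (final cluster simplification): /t/ is the second consonant of a word-final cluster /tt/, so it deletes. /zwuahigertavuutt/ → zwuahigertavuut.

zwuahigertavuut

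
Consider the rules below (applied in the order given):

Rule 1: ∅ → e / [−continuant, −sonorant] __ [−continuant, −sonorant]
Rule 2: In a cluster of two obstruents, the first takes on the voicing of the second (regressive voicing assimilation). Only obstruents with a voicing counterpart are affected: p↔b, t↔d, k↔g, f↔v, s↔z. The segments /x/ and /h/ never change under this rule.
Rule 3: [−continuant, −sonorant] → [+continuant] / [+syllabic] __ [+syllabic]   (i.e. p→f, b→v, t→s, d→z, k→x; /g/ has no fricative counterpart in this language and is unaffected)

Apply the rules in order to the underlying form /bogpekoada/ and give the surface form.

bogefexoaza

Rule 1 (stop-cluster e-epenthesis): /g/ and /p/ form a stop–stop cluster, so [e] is inserted between them. /bogpekoada/ → bogepekoada.
Rule 2 (regressive voicing assimilation): no segment meets the environment; /bogepekoada/ is unchanged.
Rule 3 (intervocalic spirantization): /p/ is a stop between vowels /e/ and /e/, so it spirantizes to the fricative [f]. /k/ is a stop between vowels /e/ and /o/, so it spirantizes to the fricative [x]. /d/ is a stop between vowels /a/ and /a/, so it spirantizes to the fricative [z]. /bogepekoada/ → bogefexoaza.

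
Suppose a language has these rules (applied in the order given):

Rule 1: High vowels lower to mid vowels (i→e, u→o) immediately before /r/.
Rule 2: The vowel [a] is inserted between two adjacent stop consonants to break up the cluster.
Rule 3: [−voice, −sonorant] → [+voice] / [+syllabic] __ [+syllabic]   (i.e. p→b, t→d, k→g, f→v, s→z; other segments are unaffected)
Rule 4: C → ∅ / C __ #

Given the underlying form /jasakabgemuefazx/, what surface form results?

Rule 1 (pre-rhotic lowering): no segment meets the environment; /jasakabgemuefazx/ is unchanged.
Rule 2 (stop-cluster a-epenthesis): /b/ and /g/ form a stop–stop cluster, so [a] is inserted between them. /jasakabgemuefazx/ → jasakabagemuefazx.
Rule 3 (intervocalic voicing): /s/ is a voiceless obstruent between vowels /a/ and /a/, so it voices to [z]. /k/ is a voiceless obstruent between vowels /a/ and /a/, so it voices to [g]. /f/ is a voiceless obstruent between vowels /e/ and /a/, so it voices to [v]. /jasakabagemuefazx/ → jazagabagemuevazx.
Rule 4 (final cluster simplification): /x/ is the second consonant of a word-final cluster /zx/, so it deletes. /jazagabagemuevazx/ → jazagabagemuevaz.

jazagabagemuevaz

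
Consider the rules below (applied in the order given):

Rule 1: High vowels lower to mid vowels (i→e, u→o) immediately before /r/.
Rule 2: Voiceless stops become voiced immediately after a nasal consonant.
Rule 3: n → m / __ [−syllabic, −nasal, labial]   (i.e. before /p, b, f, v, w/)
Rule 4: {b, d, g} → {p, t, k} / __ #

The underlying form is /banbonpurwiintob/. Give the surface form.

bambomborwiindop

Rule 1 (pre-rhotic lowering): /u/ is a high vowel immediately before /r/, so it lowers to [o]. /banbonpurwiintob/ → banbonporwiintob.
Rule 2 (post-nasal voicing): /p/ is a voiceless stop immediately after the nasal /n/, so it voices to [b]. /t/ is a voiceless stop immediately after the nasal /n/, so it voices to [d]. /banbonporwiintob/ → banbonborwiindob.
Rule 3 (nasal place assimilation): /n/ precedes the labial consonant /b/, so it assimilates in place to [m]. /n/ precedes the labial consonant /b/, so it assimilates in place to [m]. /banbonborwiindob/ → bambomborwiindob.
Rule 4 (final devoicing): /b/ is a voiced stop in word-final position, so it devoices to [p]. /bambomborwiindob/ → bambomborwiindop.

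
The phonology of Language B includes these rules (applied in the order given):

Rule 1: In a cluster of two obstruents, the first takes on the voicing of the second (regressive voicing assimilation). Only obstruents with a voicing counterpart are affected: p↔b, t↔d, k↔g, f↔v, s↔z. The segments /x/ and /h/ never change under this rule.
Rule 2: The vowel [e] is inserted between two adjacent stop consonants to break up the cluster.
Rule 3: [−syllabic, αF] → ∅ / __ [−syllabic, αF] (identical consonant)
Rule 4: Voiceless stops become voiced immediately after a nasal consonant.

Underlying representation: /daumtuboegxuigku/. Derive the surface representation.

daumduboekxuikeku

Rule 1 (regressive voicing assimilation): /g/ precedes the voiceless obstruent /x/, so it devoices to [k] by assimilation. /g/ precedes the voiceless obstruent /k/, so it devoices to [k] by assimilation. /daumtuboegxuigku/ → daumtuboekxuikku.
Rule 2 (stop-cluster e-epenthesis): /k/ and /k/ form a stop–stop cluster, so [e] is inserted between them. /daumtuboekxuikku/ → daumtuboekxuikeku.
Rule 3 (degemination): no segment meets the environment; /daumtuboekxuikeku/ is unchanged.
Rule 4 (post-nasal voicing): /t/ is a voiceless stop immediately after the nasal /m/, so it voices to [d]. /daumtuboekxuikeku/ → daumduboekxuikeku.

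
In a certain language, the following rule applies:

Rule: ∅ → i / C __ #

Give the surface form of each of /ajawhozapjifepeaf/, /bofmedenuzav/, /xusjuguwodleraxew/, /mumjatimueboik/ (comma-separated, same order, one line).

ajawhozapjifepeafi, bofmedenuzavi, xusjuguwodleraxewi, mumjatimueboiki

/ajawhozapjifepeaf/: the form ends in the consonant /f/, so [i] is inserted word-finally. → [ajawhozapjifepeafi].
/bofmedenuzav/: the form ends in the consonant /v/, so [i] is inserted word-finally. → [bofmedenuzavi].
/xusjuguwodleraxew/: the form ends in the consonant /w/, so [i] is inserted word-finally. → [xusjuguwodleraxewi].
/mumjatimueboik/: the form ends in the consonant /k/, so [i] is inserted word-finally. → [mumjatimueboiki].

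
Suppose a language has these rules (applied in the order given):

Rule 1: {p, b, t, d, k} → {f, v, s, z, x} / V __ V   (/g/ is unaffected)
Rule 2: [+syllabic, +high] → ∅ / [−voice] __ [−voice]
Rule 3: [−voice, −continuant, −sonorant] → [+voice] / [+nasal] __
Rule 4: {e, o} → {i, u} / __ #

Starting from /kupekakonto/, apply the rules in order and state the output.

Rule 1 (intervocalic spirantization): /p/ is a stop between vowels /u/ and /e/, so it spirantizes to the fricative [f]. /k/ is a stop between vowels /e/ and /a/, so it spirantizes to the fricative [x]. /k/ is a stop between vowels /a/ and /o/, so it spirantizes to the fricative [x]. /kupekakonto/ → kufexaxonto.
Rule 2 (high vowel syncope): /u/ is a high vowel flanked by voiceless consonants /k/ and /f/, so it deletes. /kufexaxonto/ → kfexaxonto.
Rule 3 (post-nasal voicing): /t/ is a voiceless stop immediately after the nasal /n/, so it voices to [d]. /kfexaxonto/ → kfexaxondo.
Rule 4 (final vowel raising): /o/ is a mid vowel in word-final position, so it raises to [u]. /kfexaxondo/ → kfexaxondu.

kfexaxondu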